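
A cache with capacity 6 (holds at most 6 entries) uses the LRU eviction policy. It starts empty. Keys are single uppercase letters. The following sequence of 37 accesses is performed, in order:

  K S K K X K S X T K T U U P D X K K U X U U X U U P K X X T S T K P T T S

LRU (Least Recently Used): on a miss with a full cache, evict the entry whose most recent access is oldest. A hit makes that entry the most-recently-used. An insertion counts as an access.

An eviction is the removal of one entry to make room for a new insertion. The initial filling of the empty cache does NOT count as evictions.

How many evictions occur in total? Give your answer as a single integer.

Answer: 2

Derivation:
LRU simulation (capacity=6):
  1. access K: MISS. Cache (LRU->MRU): [K]
  2. access S: MISS. Cache (LRU->MRU): [K S]
  3. access K: HIT. Cache (LRU->MRU): [S K]
  4. access K: HIT. Cache (LRU->MRU): [S K]
  5. access X: MISS. Cache (LRU->MRU): [S K X]
  6. access K: HIT. Cache (LRU->MRU): [S X K]
  7. access S: HIT. Cache (LRU->MRU): [X K S]
  8. access X: HIT. Cache (LRU->MRU): [K S X]
  9. access T: MISS. Cache (LRU->MRU): [K S X T]
  10. access K: HIT. Cache (LRU->MRU): [S X T K]
  11. access T: HIT. Cache (LRU->MRU): [S X K T]
  12. access U: MISS. Cache (LRU->MRU): [S X K T U]
  13. access U: HIT. Cache (LRU->MRU): [S X K T U]
  14. access P: MISS. Cache (LRU->MRU): [S X K T U P]
  15. access D: MISS, evict S. Cache (LRU->MRU): [X K T U P D]
  16. access X: HIT. Cache (LRU->MRU): [K T U P D X]
  17. access K: HIT. Cache (LRU->MRU): [T U P D X K]
  18. access K: HIT. Cache (LRU->MRU): [T U P D X K]
  19. access U: HIT. Cache (LRU->MRU): [T P D X K U]
  20. access X: HIT. Cache (LRU->MRU): [T P D K U X]
  21. access U: HIT. Cache (LRU->MRU): [T P D K X U]
  22. access U: HIT. Cache (LRU->MRU): [T P D K X U]
  23. access X: HIT. Cache (LRU->MRU): [T P D K U X]
  24. access U: HIT. Cache (LRU->MRU): [T P D K X U]
  25. access U: HIT. Cache (LRU->MRU): [T P D K X U]
  26. access P: HIT. Cache (LRU->MRU): [T D K X U P]
  27. access K: HIT. Cache (LRU->MRU): [T D X U P K]
  28. access X: HIT. Cache (LRU->MRU): [T D U P K X]
  29. access X: HIT. Cache (LRU->MRU): [T D U P K X]
  30. access T: HIT. Cache (LRU->MRU): [D U P K X T]
  31. access S: MISS, evict D. Cache (LRU->MRU): [U P K X T S]
  32. access T: HIT. Cache (LRU->MRU): [U P K X S T]
  33. access K: HIT. Cache (LRU->MRU): [U P X S T K]
  34. access P: HIT. Cache (LRU->MRU): [U X S T K P]
  35. access T: HIT. Cache (LRU->MRU): [U X S K P T]
  36. access T: HIT. Cache (LRU->MRU): [U X S K P T]
  37. access S: HIT. Cache (LRU->MRU): [U X K P T S]
Total: 29 hits, 8 misses, 2 evictions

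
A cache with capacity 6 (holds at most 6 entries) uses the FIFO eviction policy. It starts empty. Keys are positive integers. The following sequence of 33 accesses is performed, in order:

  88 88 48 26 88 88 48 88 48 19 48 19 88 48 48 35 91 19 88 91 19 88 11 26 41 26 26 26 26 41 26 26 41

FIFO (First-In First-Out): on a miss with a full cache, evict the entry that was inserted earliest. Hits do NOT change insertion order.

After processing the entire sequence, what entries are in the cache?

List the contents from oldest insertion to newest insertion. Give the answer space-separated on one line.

FIFO simulation (capacity=6):
  1. access 88: MISS. Cache (old->new): [88]
  2. access 88: HIT. Cache (old->new): [88]
  3. access 48: MISS. Cache (old->new): [88 48]
  4. access 26: MISS. Cache (old->new): [88 48 26]
  5. access 88: HIT. Cache (old->new): [88 48 26]
  6. access 88: HIT. Cache (old->new): [88 48 26]
  7. access 48: HIT. Cache (old->new): [88 48 26]
  8. access 88: HIT. Cache (old->new): [88 48 26]
  9. access 48: HIT. Cache (old->new): [88 48 26]
  10. access 19: MISS. Cache (old->new): [88 48 26 19]
  11. access 48: HIT. Cache (old->new): [88 48 26 19]
  12. access 19: HIT. Cache (old->new): [88 48 26 19]
  13. access 88: HIT. Cache (old->new): [88 48 26 19]
  14. access 48: HIT. Cache (old->new): [88 48 26 19]
  15. access 48: HIT. Cache (old->new): [88 48 26 19]
  16. access 35: MISS. Cache (old->new): [88 48 26 19 35]
  17. access 91: MISS. Cache (old->new): [88 48 26 19 35 91]
  18. access 19: HIT. Cache (old->new): [88 48 26 19 35 91]
  19. access 88: HIT. Cache (old->new): [88 48 26 19 35 91]
  20. access 91: HIT. Cache (old->new): [88 48 26 19 35 91]
  21. access 19: HIT. Cache (old->new): [88 48 26 19 35 91]
  22. access 88: HIT. Cache (old->new): [88 48 26 19 35 91]
  23. access 11: MISS, evict 88. Cache (old->new): [48 26 19 35 91 11]
  24. access 26: HIT. Cache (old->new): [48 26 19 35 91 11]
  25. access 41: MISS, evict 48. Cache (old->new): [26 19 35 91 11 41]
  26. access 26: HIT. Cache (old->new): [26 19 35 91 11 41]
  27. access 26: HIT. Cache (old->new): [26 19 35 91 11 41]
  28. access 26: HIT. Cache (old->new): [26 19 35 91 11 41]
  29. access 26: HIT. Cache (old->new): [26 19 35 91 11 41]
  30. access 41: HIT. Cache (old->new): [26 19 35 91 11 41]
  31. access 26: HIT. Cache (old->new): [26 19 35 91 11 41]
  32. access 26: HIT. Cache (old->new): [26 19 35 91 11 41]
  33. access 41: HIT. Cache (old->new): [26 19 35 91 11 41]
Total: 25 hits, 8 misses, 2 evictions

Answer: 26 19 35 91 11 41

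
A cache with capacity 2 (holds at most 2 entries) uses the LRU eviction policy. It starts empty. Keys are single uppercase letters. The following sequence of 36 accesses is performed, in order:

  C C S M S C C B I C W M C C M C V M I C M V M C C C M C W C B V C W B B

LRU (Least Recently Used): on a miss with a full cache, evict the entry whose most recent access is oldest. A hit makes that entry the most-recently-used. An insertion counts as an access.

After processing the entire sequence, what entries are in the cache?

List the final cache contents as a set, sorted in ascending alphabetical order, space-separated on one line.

Answer: B W

Derivation:
LRU simulation (capacity=2):
  1. access C: MISS. Cache (LRU->MRU): [C]
  2. access C: HIT. Cache (LRU->MRU): [C]
  3. access S: MISS. Cache (LRU->MRU): [C S]
  4. access M: MISS, evict C. Cache (LRU->MRU): [S M]
  5. access S: HIT. Cache (LRU->MRU): [M S]
  6. access C: MISS, evict M. Cache (LRU->MRU): [S C]
  7. access C: HIT. Cache (LRU->MRU): [S C]
  8. access B: MISS, evict S. Cache (LRU->MRU): [C B]
  9. access I: MISS, evict C. Cache (LRU->MRU): [B I]
  10. access C: MISS, evict B. Cache (LRU->MRU): [I C]
  11. access W: MISS, evict I. Cache (LRU->MRU): [C W]
  12. access M: MISS, evict C. Cache (LRU->MRU): [W M]
  13. access C: MISS, evict W. Cache (LRU->MRU): [M C]
  14. access C: HIT. Cache (LRU->MRU): [M C]
  15. access M: HIT. Cache (LRU->MRU): [C M]
  16. access C: HIT. Cache (LRU->MRU): [M C]
  17. access V: MISS, evict M. Cache (LRU->MRU): [C V]
  18. access M: MISS, evict C. Cache (LRU->MRU): [V M]
  19. access I: MISS, evict V. Cache (LRU->MRU): [M I]
  20. access C: MISS, evict M. Cache (LRU->MRU): [I C]
  21. access M: MISS, evict I. Cache (LRU->MRU): [C M]
  22. access V: MISS, evict C. Cache (LRU->MRU): [M V]
  23. access M: HIT. Cache (LRU->MRU): [V M]
  24. access C: MISS, evict V. Cache (LRU->MRU): [M C]
  25. access C: HIT. Cache (LRU->MRU): [M C]
  26. access C: HIT. Cache (LRU->MRU): [M C]
  27. access M: HIT. Cache (LRU->MRU): [C M]
  28. access C: HIT. Cache (LRU->MRU): [M C]
  29. access W: MISS, evict M. Cache (LRU->MRU): [C W]
  30. access C: HIT. Cache (LRU->MRU): [W C]
  31. access B: MISS, evict W. Cache (LRU->MRU): [C B]
  32. access V: MISS, evict C. Cache (LRU->MRU): [B V]
  33. access C: MISS, evict B. Cache (LRU->MRU): [V C]
  34. access W: MISS, evict V. Cache (LRU->MRU): [C W]
  35. access B: MISS, evict C. Cache (LRU->MRU): [W B]
  36. access B: HIT. Cache (LRU->MRU): [W B]
Total: 13 hits, 23 misses, 21 evictions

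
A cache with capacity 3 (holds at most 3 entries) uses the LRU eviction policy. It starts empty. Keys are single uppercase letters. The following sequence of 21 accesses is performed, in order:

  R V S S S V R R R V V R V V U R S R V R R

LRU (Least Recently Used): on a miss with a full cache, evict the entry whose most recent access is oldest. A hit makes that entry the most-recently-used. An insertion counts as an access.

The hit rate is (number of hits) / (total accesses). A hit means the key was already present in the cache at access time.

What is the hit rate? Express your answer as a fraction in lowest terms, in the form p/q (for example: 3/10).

Answer: 5/7

Derivation:
LRU simulation (capacity=3):
  1. access R: MISS. Cache (LRU->MRU): [R]
  2. access V: MISS. Cache (LRU->MRU): [R V]
  3. access S: MISS. Cache (LRU->MRU): [R V S]
  4. access S: HIT. Cache (LRU->MRU): [R V S]
  5. access S: HIT. Cache (LRU->MRU): [R V S]
  6. access V: HIT. Cache (LRU->MRU): [R S V]
  7. access R: HIT. Cache (LRU->MRU): [S V R]
  8. access R: HIT. Cache (LRU->MRU): [S V R]
  9. access R: HIT. Cache (LRU->MRU): [S V R]
  10. access V: HIT. Cache (LRU->MRU): [S R V]
  11. access V: HIT. Cache (LRU->MRU): [S R V]
  12. access R: HIT. Cache (LRU->MRU): [S V R]
  13. access V: HIT. Cache (LRU->MRU): [S R V]
  14. access V: HIT. Cache (LRU->MRU): [S R V]
  15. access U: MISS, evict S. Cache (LRU->MRU): [R V U]
  16. access R: HIT. Cache (LRU->MRU): [V U R]
  17. access S: MISS, evict V. Cache (LRU->MRU): [U R S]
  18. access R: HIT. Cache (LRU->MRU): [U S R]
  19. access V: MISS, evict U. Cache (LRU->MRU): [S R V]
  20. access R: HIT. Cache (LRU->MRU): [S V R]
  21. access R: HIT. Cache (LRU->MRU): [S V R]
Total: 15 hits, 6 misses, 3 evictions

Hit rate = 15/21 = 5/7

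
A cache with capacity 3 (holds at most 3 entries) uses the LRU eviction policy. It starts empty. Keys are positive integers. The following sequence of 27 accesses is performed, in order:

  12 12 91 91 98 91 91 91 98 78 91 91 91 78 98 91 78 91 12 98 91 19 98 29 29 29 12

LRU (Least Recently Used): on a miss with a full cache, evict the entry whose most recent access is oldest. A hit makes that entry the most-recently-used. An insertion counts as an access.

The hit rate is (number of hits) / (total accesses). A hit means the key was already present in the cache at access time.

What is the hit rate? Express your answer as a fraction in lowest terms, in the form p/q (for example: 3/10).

LRU simulation (capacity=3):
  1. access 12: MISS. Cache (LRU->MRU): [12]
  2. access 12: HIT. Cache (LRU->MRU): [12]
  3. access 91: MISS. Cache (LRU->MRU): [12 91]
  4. access 91: HIT. Cache (LRU->MRU): [12 91]
  5. access 98: MISS. Cache (LRU->MRU): [12 91 98]
  6. access 91: HIT. Cache (LRU->MRU): [12 98 91]
  7. access 91: HIT. Cache (LRU->MRU): [12 98 91]
  8. access 91: HIT. Cache (LRU->MRU): [12 98 91]
  9. access 98: HIT. Cache (LRU->MRU): [12 91 98]
  10. access 78: MISS, evict 12. Cache (LRU->MRU): [91 98 78]
  11. access 91: HIT. Cache (LRU->MRU): [98 78 91]
  12. access 91: HIT. Cache (LRU->MRU): [98 78 91]
  13. access 91: HIT. Cache (LRU->MRU): [98 78 91]
  14. access 78: HIT. Cache (LRU->MRU): [98 91 78]
  15. access 98: HIT. Cache (LRU->MRU): [91 78 98]
  16. access 91: HIT. Cache (LRU->MRU): [78 98 91]
  17. access 78: HIT. Cache (LRU->MRU): [98 91 78]
  18. access 91: HIT. Cache (LRU->MRU): [98 78 91]
  19. access 12: MISS, evict 98. Cache (LRU->MRU): [78 91 12]
  20. access 98: MISS, evict 78. Cache (LRU->MRU): [91 12 98]
  21. access 91: HIT. Cache (LRU->MRU): [12 98 91]
  22. access 19: MISS, evict 12. Cache (LRU->MRU): [98 91 19]
  23. access 98: HIT. Cache (LRU->MRU): [91 19 98]
  24. access 29: MISS, evict 91. Cache (LRU->MRU): [19 98 29]
  25. access 29: HIT. Cache (LRU->MRU): [19 98 29]
  26. access 29: HIT. Cache (LRU->MRU): [19 98 29]
  27. access 12: MISS, evict 19. Cache (LRU->MRU): [98 29 12]
Total: 18 hits, 9 misses, 6 evictions

Hit rate = 18/27 = 2/3

Answer: 2/3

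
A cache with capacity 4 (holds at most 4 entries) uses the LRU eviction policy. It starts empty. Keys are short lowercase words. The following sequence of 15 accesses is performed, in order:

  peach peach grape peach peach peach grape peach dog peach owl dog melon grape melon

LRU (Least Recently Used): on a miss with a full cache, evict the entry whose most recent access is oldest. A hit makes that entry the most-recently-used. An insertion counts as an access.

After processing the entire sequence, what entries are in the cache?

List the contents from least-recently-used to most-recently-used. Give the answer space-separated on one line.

Answer: owl dog grape melon

Derivation:
LRU simulation (capacity=4):
  1. access peach: MISS. Cache (LRU->MRU): [peach]
  2. access peach: HIT. Cache (LRU->MRU): [peach]
  3. access grape: MISS. Cache (LRU->MRU): [peach grape]
  4. access peach: HIT. Cache (LRU->MRU): [grape peach]
  5. access peach: HIT. Cache (LRU->MRU): [grape peach]
  6. access peach: HIT. Cache (LRU->MRU): [grape peach]
  7. access grape: HIT. Cache (LRU->MRU): [peach grape]
  8. access peach: HIT. Cache (LRU->MRU): [grape peach]
  9. access dog: MISS. Cache (LRU->MRU): [grape peach dog]
  10. access peach: HIT. Cache (LRU->MRU): [grape dog peach]
  11. access owl: MISS. Cache (LRU->MRU): [grape dog peach owl]
  12. access dog: HIT. Cache (LRU->MRU): [grape peach owl dog]
  13. access melon: MISS, evict grape. Cache (LRU->MRU): [peach owl dog melon]
  14. access grape: MISS, evict peach. Cache (LRU->MRU): [owl dog melon grape]
  15. access melon: HIT. Cache (LRU->MRU): [owl dog grape melon]
Total: 9 hits, 6 misses, 2 evictions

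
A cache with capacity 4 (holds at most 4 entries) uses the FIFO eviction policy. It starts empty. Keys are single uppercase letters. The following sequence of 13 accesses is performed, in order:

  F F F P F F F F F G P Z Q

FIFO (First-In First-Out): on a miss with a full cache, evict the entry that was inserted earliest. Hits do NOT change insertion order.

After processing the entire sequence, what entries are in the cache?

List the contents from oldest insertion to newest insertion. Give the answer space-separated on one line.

Answer: P G Z Q

Derivation:
FIFO simulation (capacity=4):
  1. access F: MISS. Cache (old->new): [F]
  2. access F: HIT. Cache (old->new): [F]
  3. access F: HIT. Cache (old->new): [F]
  4. access P: MISS. Cache (old->new): [F P]
  5. access F: HIT. Cache (old->new): [F P]
  6. access F: HIT. Cache (old->new): [F P]
  7. access F: HIT. Cache (old->new): [F P]
  8. access F: HIT. Cache (old->new): [F P]
  9. access F: HIT. Cache (old->new): [F P]
  10. access G: MISS. Cache (old->new): [F P G]
  11. access P: HIT. Cache (old->new): [F P G]
  12. access Z: MISS. Cache (old->new): [F P G Z]
  13. access Q: MISS, evict F. Cache (old->new): [P G Z Q]
Total: 8 hits, 5 misses, 1 evictions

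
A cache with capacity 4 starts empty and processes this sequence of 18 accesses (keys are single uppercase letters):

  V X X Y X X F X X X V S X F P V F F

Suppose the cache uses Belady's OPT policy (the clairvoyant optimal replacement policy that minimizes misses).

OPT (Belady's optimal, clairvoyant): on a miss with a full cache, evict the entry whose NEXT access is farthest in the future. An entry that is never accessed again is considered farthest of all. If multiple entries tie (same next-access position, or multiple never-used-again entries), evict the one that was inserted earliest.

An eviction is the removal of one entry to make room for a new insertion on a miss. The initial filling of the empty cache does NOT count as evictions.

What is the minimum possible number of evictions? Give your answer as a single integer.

Answer: 2

Derivation:
OPT (Belady) simulation (capacity=4):
  1. access V: MISS. Cache: [V]
  2. access X: MISS. Cache: [V X]
  3. access X: HIT. Next use of X: step 5. Cache: [V X]
  4. access Y: MISS. Cache: [V X Y]
  5. access X: HIT. Next use of X: step 6. Cache: [V X Y]
  6. access X: HIT. Next use of X: step 8. Cache: [V X Y]
  7. access F: MISS. Cache: [V X Y F]
  8. access X: HIT. Next use of X: step 9. Cache: [V X Y F]
  9. access X: HIT. Next use of X: step 10. Cache: [V X Y F]
  10. access X: HIT. Next use of X: step 13. Cache: [V X Y F]
  11. access V: HIT. Next use of V: step 16. Cache: [V X Y F]
  12. access S: MISS, evict Y (next use: never). Cache: [V X F S]
  13. access X: HIT. Next use of X: never. Cache: [V X F S]
  14. access F: HIT. Next use of F: step 17. Cache: [V X F S]
  15. access P: MISS, evict X (next use: never). Cache: [V F S P]
  16. access V: HIT. Next use of V: never. Cache: [V F S P]
  17. access F: HIT. Next use of F: step 18. Cache: [V F S P]
  18. access F: HIT. Next use of F: never. Cache: [V F S P]
Total: 12 hits, 6 misses, 2 evictions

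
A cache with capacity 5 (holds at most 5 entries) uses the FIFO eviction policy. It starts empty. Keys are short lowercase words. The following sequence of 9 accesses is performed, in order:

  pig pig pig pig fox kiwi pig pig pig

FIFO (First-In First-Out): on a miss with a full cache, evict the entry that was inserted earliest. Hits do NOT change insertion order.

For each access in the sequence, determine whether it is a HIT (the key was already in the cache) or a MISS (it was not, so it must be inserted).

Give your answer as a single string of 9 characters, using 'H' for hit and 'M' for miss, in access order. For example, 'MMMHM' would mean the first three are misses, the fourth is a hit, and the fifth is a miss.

FIFO simulation (capacity=5):
  1. access pig: MISS. Cache (old->new): [pig]
  2. access pig: HIT. Cache (old->new): [pig]
  3. access pig: HIT. Cache (old->new): [pig]
  4. access pig: HIT. Cache (old->new): [pig]
  5. access fox: MISS. Cache (old->new): [pig fox]
  6. access kiwi: MISS. Cache (old->new): [pig fox kiwi]
  7. access pig: HIT. Cache (old->new): [pig fox kiwi]
  8. access pig: HIT. Cache (old->new): [pig fox kiwi]
  9. access pig: HIT. Cache (old->new): [pig fox kiwi]
Total: 6 hits, 3 misses, 0 evictions

Answer: MHHHMMHHH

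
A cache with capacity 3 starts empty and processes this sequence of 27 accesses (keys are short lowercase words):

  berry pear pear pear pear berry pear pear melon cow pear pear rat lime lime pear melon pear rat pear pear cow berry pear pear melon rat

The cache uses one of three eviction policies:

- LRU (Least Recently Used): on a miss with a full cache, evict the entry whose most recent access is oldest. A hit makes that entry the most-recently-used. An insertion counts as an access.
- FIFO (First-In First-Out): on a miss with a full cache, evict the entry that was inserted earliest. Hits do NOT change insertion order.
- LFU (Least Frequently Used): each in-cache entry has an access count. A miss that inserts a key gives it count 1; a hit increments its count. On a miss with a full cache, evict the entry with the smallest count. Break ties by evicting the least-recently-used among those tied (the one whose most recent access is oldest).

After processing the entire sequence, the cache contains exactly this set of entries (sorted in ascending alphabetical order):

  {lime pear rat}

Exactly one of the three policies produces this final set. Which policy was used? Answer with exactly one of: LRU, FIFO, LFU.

Simulating under each policy and comparing final sets:
  LRU: final set = {melon pear rat} -> differs
  FIFO: final set = {melon pear rat} -> differs
  LFU: final set = {lime pear rat} -> MATCHES target
Only LFU produces the target set.

Answer: LFU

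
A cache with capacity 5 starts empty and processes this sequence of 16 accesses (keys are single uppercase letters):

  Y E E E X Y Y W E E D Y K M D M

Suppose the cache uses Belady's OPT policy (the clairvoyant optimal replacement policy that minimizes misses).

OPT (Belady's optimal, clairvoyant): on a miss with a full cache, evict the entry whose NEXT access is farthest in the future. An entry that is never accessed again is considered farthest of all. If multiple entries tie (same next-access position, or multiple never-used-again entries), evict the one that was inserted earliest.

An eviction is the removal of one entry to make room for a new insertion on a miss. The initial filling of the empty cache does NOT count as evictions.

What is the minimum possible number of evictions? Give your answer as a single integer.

OPT (Belady) simulation (capacity=5):
  1. access Y: MISS. Cache: [Y]
  2. access E: MISS. Cache: [Y E]
  3. access E: HIT. Next use of E: step 4. Cache: [Y E]
  4. access E: HIT. Next use of E: step 9. Cache: [Y E]
  5. access X: MISS. Cache: [Y E X]
  6. access Y: HIT. Next use of Y: step 7. Cache: [Y E X]
  7. access Y: HIT. Next use of Y: step 12. Cache: [Y E X]
  8. access W: MISS. Cache: [Y E X W]
  9. access E: HIT. Next use of E: step 10. Cache: [Y E X W]
  10. access E: HIT. Next use of E: never. Cache: [Y E X W]
  11. access D: MISS. Cache: [Y E X W D]
  12. access Y: HIT. Next use of Y: never. Cache: [Y E X W D]
  13. access K: MISS, evict Y (next use: never). Cache: [E X W D K]
  14. access M: MISS, evict E (next use: never). Cache: [X W D K M]
  15. access D: HIT. Next use of D: never. Cache: [X W D K M]
  16. access M: HIT. Next use of M: never. Cache: [X W D K M]
Total: 9 hits, 7 misses, 2 evictions

Answer: 2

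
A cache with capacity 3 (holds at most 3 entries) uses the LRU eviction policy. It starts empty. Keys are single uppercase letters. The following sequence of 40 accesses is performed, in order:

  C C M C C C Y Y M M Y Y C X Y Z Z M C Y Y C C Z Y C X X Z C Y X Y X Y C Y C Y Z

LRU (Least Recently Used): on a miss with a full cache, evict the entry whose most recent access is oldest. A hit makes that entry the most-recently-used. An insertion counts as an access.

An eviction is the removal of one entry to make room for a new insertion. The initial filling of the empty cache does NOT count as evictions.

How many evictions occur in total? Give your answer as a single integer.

LRU simulation (capacity=3):
  1. access C: MISS. Cache (LRU->MRU): [C]
  2. access C: HIT. Cache (LRU->MRU): [C]
  3. access M: MISS. Cache (LRU->MRU): [C M]
  4. access C: HIT. Cache (LRU->MRU): [M C]
  5. access C: HIT. Cache (LRU->MRU): [M C]
  6. access C: HIT. Cache (LRU->MRU): [M C]
  7. access Y: MISS. Cache (LRU->MRU): [M C Y]
  8. access Y: HIT. Cache (LRU->MRU): [M C Y]
  9. access M: HIT. Cache (LRU->MRU): [C Y M]
  10. access M: HIT. Cache (LRU->MRU): [C Y M]
  11. access Y: HIT. Cache (LRU->MRU): [C M Y]
  12. access Y: HIT. Cache (LRU->MRU): [C M Y]
  13. access C: HIT. Cache (LRU->MRU): [M Y C]
  14. access X: MISS, evict M. Cache (LRU->MRU): [Y C X]
  15. access Y: HIT. Cache (LRU->MRU): [C X Y]
  16. access Z: MISS, evict C. Cache (LRU->MRU): [X Y Z]
  17. access Z: HIT. Cache (LRU->MRU): [X Y Z]
  18. access M: MISS, evict X. Cache (LRU->MRU): [Y Z M]
  19. access C: MISS, evict Y. Cache (LRU->MRU): [Z M C]
  20. access Y: MISS, evict Z. Cache (LRU->MRU): [M C Y]
  21. access Y: HIT. Cache (LRU->MRU): [M C Y]
  22. access C: HIT. Cache (LRU->MRU): [M Y C]
  23. access C: HIT. Cache (LRU->MRU): [M Y C]
  24. access Z: MISS, evict M. Cache (LRU->MRU): [Y C Z]
  25. access Y: HIT. Cache (LRU->MRU): [C Z Y]
  26. access C: HIT. Cache (LRU->MRU): [Z Y C]
  27. access X: MISS, evict Z. Cache (LRU->MRU): [Y C X]
  28. access X: HIT. Cache (LRU->MRU): [Y C X]
  29. access Z: MISS, evict Y. Cache (LRU->MRU): [C X Z]
  30. access C: HIT. Cache (LRU->MRU): [X Z C]
  31. access Y: MISS, evict X. Cache (LRU->MRU): [Z C Y]
  32. access X: MISS, evict Z. Cache (LRU->MRU): [C Y X]
  33. access Y: HIT. Cache (LRU->MRU): [C X Y]
  34. access X: HIT. Cache (LRU->MRU): [C Y X]
  35. access Y: HIT. Cache (LRU->MRU): [C X Y]
  36. access C: HIT. Cache (LRU->MRU): [X Y C]
  37. access Y: HIT. Cache (LRU->MRU): [X C Y]
  38. access C: HIT. Cache (LRU->MRU): [X Y C]
  39. access Y: HIT. Cache (LRU->MRU): [X C Y]
  40. access Z: MISS, evict X. Cache (LRU->MRU): [C Y Z]
Total: 26 hits, 14 misses, 11 evictions

Answer: 11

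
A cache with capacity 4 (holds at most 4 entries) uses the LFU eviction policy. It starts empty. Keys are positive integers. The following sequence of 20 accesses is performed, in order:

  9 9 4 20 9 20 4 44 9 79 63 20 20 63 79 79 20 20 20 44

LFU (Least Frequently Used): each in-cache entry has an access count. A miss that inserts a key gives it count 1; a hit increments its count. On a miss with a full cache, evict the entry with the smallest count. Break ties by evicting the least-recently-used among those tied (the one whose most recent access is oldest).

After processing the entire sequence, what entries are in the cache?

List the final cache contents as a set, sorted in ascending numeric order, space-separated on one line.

Answer: 9 20 44 79

Derivation:
LFU simulation (capacity=4):
  1. access 9: MISS. Cache: [9(c=1)]
  2. access 9: HIT, count now 2. Cache: [9(c=2)]
  3. access 4: MISS. Cache: [4(c=1) 9(c=2)]
  4. access 20: MISS. Cache: [4(c=1) 20(c=1) 9(c=2)]
  5. access 9: HIT, count now 3. Cache: [4(c=1) 20(c=1) 9(c=3)]
  6. access 20: HIT, count now 2. Cache: [4(c=1) 20(c=2) 9(c=3)]
  7. access 4: HIT, count now 2. Cache: [20(c=2) 4(c=2) 9(c=3)]
  8. access 44: MISS. Cache: [44(c=1) 20(c=2) 4(c=2) 9(c=3)]
  9. access 9: HIT, count now 4. Cache: [44(c=1) 20(c=2) 4(c=2) 9(c=4)]
  10. access 79: MISS, evict 44(c=1). Cache: [79(c=1) 20(c=2) 4(c=2) 9(c=4)]
  11. access 63: MISS, evict 79(c=1). Cache: [63(c=1) 20(c=2) 4(c=2) 9(c=4)]
  12. access 20: HIT, count now 3. Cache: [63(c=1) 4(c=2) 20(c=3) 9(c=4)]
  13. access 20: HIT, count now 4. Cache: [63(c=1) 4(c=2) 9(c=4) 20(c=4)]
  14. access 63: HIT, count now 2. Cache: [4(c=2) 63(c=2) 9(c=4) 20(c=4)]
  15. access 79: MISS, evict 4(c=2). Cache: [79(c=1) 63(c=2) 9(c=4) 20(c=4)]
  16. access 79: HIT, count now 2. Cache: [63(c=2) 79(c=2) 9(c=4) 20(c=4)]
  17. access 20: HIT, count now 5. Cache: [63(c=2) 79(c=2) 9(c=4) 20(c=5)]
  18. access 20: HIT, count now 6. Cache: [63(c=2) 79(c=2) 9(c=4) 20(c=6)]
  19. access 20: HIT, count now 7. Cache: [63(c=2) 79(c=2) 9(c=4) 20(c=7)]
  20. access 44: MISS, evict 63(c=2). Cache: [44(c=1) 79(c=2) 9(c=4) 20(c=7)]
Total: 12 hits, 8 misses, 4 evictions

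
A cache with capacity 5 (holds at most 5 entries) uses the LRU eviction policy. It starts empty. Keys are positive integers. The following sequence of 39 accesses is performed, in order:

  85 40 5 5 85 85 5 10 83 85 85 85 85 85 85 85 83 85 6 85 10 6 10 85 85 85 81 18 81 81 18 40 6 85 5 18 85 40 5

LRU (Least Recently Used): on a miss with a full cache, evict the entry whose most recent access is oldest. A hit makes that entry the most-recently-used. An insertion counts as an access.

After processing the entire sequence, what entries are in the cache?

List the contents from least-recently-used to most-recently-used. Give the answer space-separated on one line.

Answer: 6 18 85 40 5

Derivation:
LRU simulation (capacity=5):
  1. access 85: MISS. Cache (LRU->MRU): [85]
  2. access 40: MISS. Cache (LRU->MRU): [85 40]
  3. access 5: MISS. Cache (LRU->MRU): [85 40 5]
  4. access 5: HIT. Cache (LRU->MRU): [85 40 5]
  5. access 85: HIT. Cache (LRU->MRU): [40 5 85]
  6. access 85: HIT. Cache (LRU->MRU): [40 5 85]
  7. access 5: HIT. Cache (LRU->MRU): [40 85 5]
  8. access 10: MISS. Cache (LRU->MRU): [40 85 5 10]
  9. access 83: MISS. Cache (LRU->MRU): [40 85 5 10 83]
  10. access 85: HIT. Cache (LRU->MRU): [40 5 10 83 85]
  11. access 85: HIT. Cache (LRU->MRU): [40 5 10 83 85]
  12. access 85: HIT. Cache (LRU->MRU): [40 5 10 83 85]
  13. access 85: HIT. Cache (LRU->MRU): [40 5 10 83 85]
  14. access 85: HIT. Cache (LRU->MRU): [40 5 10 83 85]
  15. access 85: HIT. Cache (LRU->MRU): [40 5 10 83 85]
  16. access 85: HIT. Cache (LRU->MRU): [40 5 10 83 85]
  17. access 83: HIT. Cache (LRU->MRU): [40 5 10 85 83]
  18. access 85: HIT. Cache (LRU->MRU): [40 5 10 83 85]
  19. access 6: MISS, evict 40. Cache (LRU->MRU): [5 10 83 85 6]
  20. access 85: HIT. Cache (LRU->MRU): [5 10 83 6 85]
  21. access 10: HIT. Cache (LRU->MRU): [5 83 6 85 10]
  22. access 6: HIT. Cache (LRU->MRU): [5 83 85 10 6]
  23. access 10: HIT. Cache (LRU->MRU): [5 83 85 6 10]
  24. access 85: HIT. Cache (LRU->MRU): [5 83 6 10 85]
  25. access 85: HIT. Cache (LRU->MRU): [5 83 6 10 85]
  26. access 85: HIT. Cache (LRU->MRU): [5 83 6 10 85]
  27. access 81: MISS, evict 5. Cache (LRU->MRU): [83 6 10 85 81]
  28. access 18: MISS, evict 83. Cache (LRU->MRU): [6 10 85 81 18]
  29. access 81: HIT. Cache (LRU->MRU): [6 10 85 18 81]
  30. access 81: HIT. Cache (LRU->MRU): [6 10 85 18 81]
  31. access 18: HIT. Cache (LRU->MRU): [6 10 85 81 18]
  32. access 40: MISS, evict 6. Cache (LRU->MRU): [10 85 81 18 40]
  33. access 6: MISS, evict 10. Cache (LRU->MRU): [85 81 18 40 6]
  34. access 85: HIT. Cache (LRU->MRU): [81 18 40 6 85]
  35. access 5: MISS, evict 81. Cache (LRU->MRU): [18 40 6 85 5]
  36. access 18: HIT. Cache (LRU->MRU): [40 6 85 5 18]
  37. access 85: HIT. Cache (LRU->MRU): [40 6 5 18 85]
  38. access 40: HIT. Cache (LRU->MRU): [6 5 18 85 40]
  39. access 5: HIT. Cache (LRU->MRU): [6 18 85 40 5]
Total: 28 hits, 11 misses, 6 evictions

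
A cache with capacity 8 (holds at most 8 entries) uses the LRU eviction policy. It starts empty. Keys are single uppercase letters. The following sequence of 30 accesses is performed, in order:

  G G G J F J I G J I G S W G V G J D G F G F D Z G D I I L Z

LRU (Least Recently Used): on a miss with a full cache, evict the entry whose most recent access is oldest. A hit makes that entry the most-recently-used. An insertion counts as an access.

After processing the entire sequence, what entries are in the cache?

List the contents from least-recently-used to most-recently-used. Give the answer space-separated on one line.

LRU simulation (capacity=8):
  1. access G: MISS. Cache (LRU->MRU): [G]
  2. access G: HIT. Cache (LRU->MRU): [G]
  3. access G: HIT. Cache (LRU->MRU): [G]
  4. access J: MISS. Cache (LRU->MRU): [G J]
  5. access F: MISS. Cache (LRU->MRU): [G J F]
  6. access J: HIT. Cache (LRU->MRU): [G F J]
  7. access I: MISS. Cache (LRU->MRU): [G F J I]
  8. access G: HIT. Cache (LRU->MRU): [F J I G]
  9. access J: HIT. Cache (LRU->MRU): [F I G J]
  10. access I: HIT. Cache (LRU->MRU): [F G J I]
  11. access G: HIT. Cache (LRU->MRU): [F J I G]
  12. access S: MISS. Cache (LRU->MRU): [F J I G S]
  13. access W: MISS. Cache (LRU->MRU): [F J I G S W]
  14. access G: HIT. Cache (LRU->MRU): [F J I S W G]
  15. access V: MISS. Cache (LRU->MRU): [F J I S W G V]
  16. access G: HIT. Cache (LRU->MRU): [F J I S W V G]
  17. access J: HIT. Cache (LRU->MRU): [F I S W V G J]
  18. access D: MISS. Cache (LRU->MRU): [F I S W V G J D]
  19. access G: HIT. Cache (LRU->MRU): [F I S W V J D G]
  20. access F: HIT. Cache (LRU->MRU): [I S W V J D G F]
  21. access G: HIT. Cache (LRU->MRU): [I S W V J D F G]
  22. access F: HIT. Cache (LRU->MRU): [I S W V J D G F]
  23. access D: HIT. Cache (LRU->MRU): [I S W V J G F D]
  24. access Z: MISS, evict I. Cache (LRU->MRU): [S W V J G F D Z]
  25. access G: HIT. Cache (LRU->MRU): [S W V J F D Z G]
  26. access D: HIT. Cache (LRU->MRU): [S W V J F Z G D]
  27. access I: MISS, evict S. Cache (LRU->MRU): [W V J F Z G D I]
  28. access I: HIT. Cache (LRU->MRU): [W V J F Z G D I]
  29. access L: MISS, evict W. Cache (LRU->MRU): [V J F Z G D I L]
  30. access Z: HIT. Cache (LRU->MRU): [V J F G D I L Z]
Total: 19 hits, 11 misses, 3 evictions

Answer: V J F G D I L Z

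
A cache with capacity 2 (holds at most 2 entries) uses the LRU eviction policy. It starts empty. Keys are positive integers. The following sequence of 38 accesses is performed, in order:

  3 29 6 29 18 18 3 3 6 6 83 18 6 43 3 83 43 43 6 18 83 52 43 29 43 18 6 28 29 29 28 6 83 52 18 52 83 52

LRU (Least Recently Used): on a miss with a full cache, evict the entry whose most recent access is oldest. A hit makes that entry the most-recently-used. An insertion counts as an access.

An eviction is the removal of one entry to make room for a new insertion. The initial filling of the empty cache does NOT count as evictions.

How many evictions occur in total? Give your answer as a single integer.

LRU simulation (capacity=2):
  1. access 3: MISS. Cache (LRU->MRU): [3]
  2. access 29: MISS. Cache (LRU->MRU): [3 29]
  3. access 6: MISS, evict 3. Cache (LRU->MRU): [29 6]
  4. access 29: HIT. Cache (LRU->MRU): [6 29]
  5. access 18: MISS, evict 6. Cache (LRU->MRU): [29 18]
  6. access 18: HIT. Cache (LRU->MRU): [29 18]
  7. access 3: MISS, evict 29. Cache (LRU->MRU): [18 3]
  8. access 3: HIT. Cache (LRU->MRU): [18 3]
  9. access 6: MISS, evict 18. Cache (LRU->MRU): [3 6]
  10. access 6: HIT. Cache (LRU->MRU): [3 6]
  11. access 83: MISS, evict 3. Cache (LRU->MRU): [6 83]
  12. access 18: MISS, evict 6. Cache (LRU->MRU): [83 18]
  13. access 6: MISS, evict 83. Cache (LRU->MRU): [18 6]
  14. access 43: MISS, evict 18. Cache (LRU->MRU): [6 43]
  15. access 3: MISS, evict 6. Cache (LRU->MRU): [43 3]
  16. access 83: MISS, evict 43. Cache (LRU->MRU): [3 83]
  17. access 43: MISS, evict 3. Cache (LRU->MRU): [83 43]
  18. access 43: HIT. Cache (LRU->MRU): [83 43]
  19. access 6: MISS, evict 83. Cache (LRU->MRU): [43 6]
  20. access 18: MISS, evict 43. Cache (LRU->MRU): [6 18]
  21. access 83: MISS, evict 6. Cache (LRU->MRU): [18 83]
  22. access 52: MISS, evict 18. Cache (LRU->MRU): [83 52]
  23. access 43: MISS, evict 83. Cache (LRU->MRU): [52 43]
  24. access 29: MISS, evict 52. Cache (LRU->MRU): [43 29]
  25. access 43: HIT. Cache (LRU->MRU): [29 43]
  26. access 18: MISS, evict 29. Cache (LRU->MRU): [43 18]
  27. access 6: MISS, evict 43. Cache (LRU->MRU): [18 6]
  28. access 28: MISS, evict 18. Cache (LRU->MRU): [6 28]
  29. access 29: MISS, evict 6. Cache (LRU->MRU): [28 29]
  30. access 29: HIT. Cache (LRU->MRU): [28 29]
  31. access 28: HIT. Cache (LRU->MRU): [29 28]
  32. access 6: MISS, evict 29. Cache (LRU->MRU): [28 6]
  33. access 83: MISS, evict 28. Cache (LRU->MRU): [6 83]
  34. access 52: MISS, evict 6. Cache (LRU->MRU): [83 52]
  35. access 18: MISS, evict 83. Cache (LRU->MRU): [52 18]
  36. access 52: HIT. Cache (LRU->MRU): [18 52]
  37. access 83: MISS, evict 18. Cache (LRU->MRU): [52 83]
  38. access 52: HIT. Cache (LRU->MRU): [83 52]
Total: 10 hits, 28 misses, 26 evictions

Answer: 26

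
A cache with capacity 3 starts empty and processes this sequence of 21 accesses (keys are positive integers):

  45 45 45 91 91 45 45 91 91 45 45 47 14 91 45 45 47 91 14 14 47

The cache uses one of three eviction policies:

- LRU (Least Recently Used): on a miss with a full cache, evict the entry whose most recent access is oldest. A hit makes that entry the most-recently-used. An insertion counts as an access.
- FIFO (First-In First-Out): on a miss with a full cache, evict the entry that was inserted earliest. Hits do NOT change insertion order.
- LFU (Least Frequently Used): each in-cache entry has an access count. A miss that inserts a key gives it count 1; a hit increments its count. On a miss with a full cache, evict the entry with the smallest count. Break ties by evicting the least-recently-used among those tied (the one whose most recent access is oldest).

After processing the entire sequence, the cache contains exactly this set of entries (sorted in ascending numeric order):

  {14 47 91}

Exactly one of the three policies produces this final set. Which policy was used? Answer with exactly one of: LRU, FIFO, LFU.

Simulating under each policy and comparing final sets:
  LRU: final set = {14 47 91} -> MATCHES target
  FIFO: final set = {45 47 91} -> differs
  LFU: final set = {45 47 91} -> differs
Only LRU produces the target set.

Answer: LRU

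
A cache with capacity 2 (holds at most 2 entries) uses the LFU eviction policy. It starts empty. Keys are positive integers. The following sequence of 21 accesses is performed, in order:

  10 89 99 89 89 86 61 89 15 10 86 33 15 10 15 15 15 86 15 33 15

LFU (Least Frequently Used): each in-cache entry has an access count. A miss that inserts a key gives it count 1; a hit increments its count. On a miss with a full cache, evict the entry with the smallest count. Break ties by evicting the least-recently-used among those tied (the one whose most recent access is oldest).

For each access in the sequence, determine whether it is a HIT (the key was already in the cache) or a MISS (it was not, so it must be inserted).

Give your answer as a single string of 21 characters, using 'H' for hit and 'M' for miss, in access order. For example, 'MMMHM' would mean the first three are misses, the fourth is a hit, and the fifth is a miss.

Answer: MMMHHMMHMMMMMMMHHMMMM

Derivation:
LFU simulation (capacity=2):
  1. access 10: MISS. Cache: [10(c=1)]
  2. access 89: MISS. Cache: [10(c=1) 89(c=1)]
  3. access 99: MISS, evict 10(c=1). Cache: [89(c=1) 99(c=1)]
  4. access 89: HIT, count now 2. Cache: [99(c=1) 89(c=2)]
  5. access 89: HIT, count now 3. Cache: [99(c=1) 89(c=3)]
  6. access 86: MISS, evict 99(c=1). Cache: [86(c=1) 89(c=3)]
  7. access 61: MISS, evict 86(c=1). Cache: [61(c=1) 89(c=3)]
  8. access 89: HIT, count now 4. Cache: [61(c=1) 89(c=4)]
  9. access 15: MISS, evict 61(c=1). Cache: [15(c=1) 89(c=4)]
  10. access 10: MISS, evict 15(c=1). Cache: [10(c=1) 89(c=4)]
  11. access 86: MISS, evict 10(c=1). Cache: [86(c=1) 89(c=4)]
  12. access 33: MISS, evict 86(c=1). Cache: [33(c=1) 89(c=4)]
  13. access 15: MISS, evict 33(c=1). Cache: [15(c=1) 89(c=4)]
  14. access 10: MISS, evict 15(c=1). Cache: [10(c=1) 89(c=4)]
  15. access 15: MISS, evict 10(c=1). Cache: [15(c=1) 89(c=4)]
  16. access 15: HIT, count now 2. Cache: [15(c=2) 89(c=4)]
  17. access 15: HIT, count now 3. Cache: [15(c=3) 89(c=4)]
  18. access 86: MISS, evict 15(c=3). Cache: [86(c=1) 89(c=4)]
  19. access 15: MISS, evict 86(c=1). Cache: [15(c=1) 89(c=4)]
  20. access 33: MISS, evict 15(c=1). Cache: [33(c=1) 89(c=4)]
  21. access 15: MISS, evict 33(c=1). Cache: [15(c=1) 89(c=4)]
Total: 5 hits, 16 misses, 14 evictions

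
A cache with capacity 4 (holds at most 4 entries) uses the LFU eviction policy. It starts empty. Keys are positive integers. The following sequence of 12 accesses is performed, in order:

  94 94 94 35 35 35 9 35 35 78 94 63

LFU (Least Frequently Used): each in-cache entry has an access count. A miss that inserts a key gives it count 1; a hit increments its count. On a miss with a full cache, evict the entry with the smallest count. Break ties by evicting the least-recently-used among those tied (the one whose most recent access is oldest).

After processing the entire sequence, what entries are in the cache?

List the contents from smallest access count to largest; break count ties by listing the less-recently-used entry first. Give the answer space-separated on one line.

Answer: 78 63 94 35

Derivation:
LFU simulation (capacity=4):
  1. access 94: MISS. Cache: [94(c=1)]
  2. access 94: HIT, count now 2. Cache: [94(c=2)]
  3. access 94: HIT, count now 3. Cache: [94(c=3)]
  4. access 35: MISS. Cache: [35(c=1) 94(c=3)]
  5. access 35: HIT, count now 2. Cache: [35(c=2) 94(c=3)]
  6. access 35: HIT, count now 3. Cache: [94(c=3) 35(c=3)]
  7. access 9: MISS. Cache: [9(c=1) 94(c=3) 35(c=3)]
  8. access 35: HIT, count now 4. Cache: [9(c=1) 94(c=3) 35(c=4)]
  9. access 35: HIT, count now 5. Cache: [9(c=1) 94(c=3) 35(c=5)]
  10. access 78: MISS. Cache: [9(c=1) 78(c=1) 94(c=3) 35(c=5)]
  11. access 94: HIT, count now 4. Cache: [9(c=1) 78(c=1) 94(c=4) 35(c=5)]
  12. access 63: MISS, evict 9(c=1). Cache: [78(c=1) 63(c=1) 94(c=4) 35(c=5)]
Total: 7 hits, 5 misses, 1 evictions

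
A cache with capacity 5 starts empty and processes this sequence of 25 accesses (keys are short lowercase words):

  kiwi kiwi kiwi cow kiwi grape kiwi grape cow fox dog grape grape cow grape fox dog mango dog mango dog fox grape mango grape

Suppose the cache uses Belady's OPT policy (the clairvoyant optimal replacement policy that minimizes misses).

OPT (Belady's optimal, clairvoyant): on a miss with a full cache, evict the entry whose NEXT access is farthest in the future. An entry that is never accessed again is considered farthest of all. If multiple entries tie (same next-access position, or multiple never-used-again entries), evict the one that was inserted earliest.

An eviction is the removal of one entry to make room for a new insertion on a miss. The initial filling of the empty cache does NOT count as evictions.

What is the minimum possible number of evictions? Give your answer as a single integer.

OPT (Belady) simulation (capacity=5):
  1. access kiwi: MISS. Cache: [kiwi]
  2. access kiwi: HIT. Next use of kiwi: step 3. Cache: [kiwi]
  3. access kiwi: HIT. Next use of kiwi: step 5. Cache: [kiwi]
  4. access cow: MISS. Cache: [kiwi cow]
  5. access kiwi: HIT. Next use of kiwi: step 7. Cache: [kiwi cow]
  6. access grape: MISS. Cache: [kiwi cow grape]
  7. access kiwi: HIT. Next use of kiwi: never. Cache: [kiwi cow grape]
  8. access grape: HIT. Next use of grape: step 12. Cache: [kiwi cow grape]
  9. access cow: HIT. Next use of cow: step 14. Cache: [kiwi cow grape]
  10. access fox: MISS. Cache: [kiwi cow grape fox]
  11. access dog: MISS. Cache: [kiwi cow grape fox dog]
  12. access grape: HIT. Next use of grape: step 13. Cache: [kiwi cow grape fox dog]
  13. access grape: HIT. Next use of grape: step 15. Cache: [kiwi cow grape fox dog]
  14. access cow: HIT. Next use of cow: never. Cache: [kiwi cow grape fox dog]
  15. access grape: HIT. Next use of grape: step 23. Cache: [kiwi cow grape fox dog]
  16. access fox: HIT. Next use of fox: step 22. Cache: [kiwi cow grape fox dog]
  17. access dog: HIT. Next use of dog: step 19. Cache: [kiwi cow grape fox dog]
  18. access mango: MISS, evict kiwi (next use: never). Cache: [cow grape fox dog mango]
  19. access dog: HIT. Next use of dog: step 21. Cache: [cow grape fox dog mango]
  20. access mango: HIT. Next use of mango: step 24. Cache: [cow grape fox dog mango]
  21. access dog: HIT. Next use of dog: never. Cache: [cow grape fox dog mango]
  22. access fox: HIT. Next use of fox: never. Cache: [cow grape fox dog mango]
  23. access grape: HIT. Next use of grape: step 25. Cache: [cow grape fox dog mango]
  24. access mango: HIT. Next use of mango: never. Cache: [cow grape fox dog mango]
  25. access grape: HIT. Next use of grape: never. Cache: [cow grape fox dog mango]
Total: 19 hits, 6 misses, 1 evictions

Answer: 1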